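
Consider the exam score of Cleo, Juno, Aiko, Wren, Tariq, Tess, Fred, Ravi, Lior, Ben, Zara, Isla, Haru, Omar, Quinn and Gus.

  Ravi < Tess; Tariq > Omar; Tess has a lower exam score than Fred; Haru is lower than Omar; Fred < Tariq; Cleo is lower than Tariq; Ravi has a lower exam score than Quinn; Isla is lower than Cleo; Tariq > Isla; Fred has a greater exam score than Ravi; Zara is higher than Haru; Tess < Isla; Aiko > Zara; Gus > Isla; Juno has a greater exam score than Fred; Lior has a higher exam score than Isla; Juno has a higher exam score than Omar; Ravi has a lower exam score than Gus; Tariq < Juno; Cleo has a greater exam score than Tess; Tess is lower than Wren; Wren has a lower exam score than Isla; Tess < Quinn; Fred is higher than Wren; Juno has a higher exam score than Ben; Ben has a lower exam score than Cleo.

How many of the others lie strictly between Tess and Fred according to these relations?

Chaining upward from Tess reaches: Wren, Isla, Quinn, Gus, Cleo, Tariq, Lior, Juno.
Chaining downward from Fred reaches: Ravi, Wren.
Strictly between Tess and Fred are those in both lists: Wren — 1 element.

1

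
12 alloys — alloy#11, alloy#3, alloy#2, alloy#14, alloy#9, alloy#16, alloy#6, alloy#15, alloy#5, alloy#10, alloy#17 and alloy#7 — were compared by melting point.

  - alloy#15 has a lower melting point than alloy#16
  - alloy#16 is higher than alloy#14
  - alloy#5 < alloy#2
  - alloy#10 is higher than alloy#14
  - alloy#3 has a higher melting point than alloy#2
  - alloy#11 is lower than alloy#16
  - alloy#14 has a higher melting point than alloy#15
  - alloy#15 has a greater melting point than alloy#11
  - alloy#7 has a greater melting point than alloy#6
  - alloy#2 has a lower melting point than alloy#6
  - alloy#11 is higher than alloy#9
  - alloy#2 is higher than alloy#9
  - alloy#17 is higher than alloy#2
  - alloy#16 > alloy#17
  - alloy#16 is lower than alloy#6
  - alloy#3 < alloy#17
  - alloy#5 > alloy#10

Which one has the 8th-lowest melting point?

Chaining the given pairs: alloy#9 < alloy#11 < alloy#15 < alloy#14 < alloy#10 < alloy#5 < alloy#2 < alloy#3 < alloy#17 < alloy#16 < alloy#6 < alloy#7.
Counting 8 from the smallest end gives alloy#3.

alloy#3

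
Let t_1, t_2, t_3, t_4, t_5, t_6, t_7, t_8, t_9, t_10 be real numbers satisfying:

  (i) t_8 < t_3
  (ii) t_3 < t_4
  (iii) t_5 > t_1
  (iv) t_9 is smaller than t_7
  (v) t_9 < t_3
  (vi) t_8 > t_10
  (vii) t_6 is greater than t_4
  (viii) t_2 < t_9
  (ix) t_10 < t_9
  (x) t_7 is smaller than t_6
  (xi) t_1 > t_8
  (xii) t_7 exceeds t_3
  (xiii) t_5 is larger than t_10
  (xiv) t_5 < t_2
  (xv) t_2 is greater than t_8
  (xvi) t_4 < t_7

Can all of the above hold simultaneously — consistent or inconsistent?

The single ordering t_10 < t_8 < t_1 < t_5 < t_2 < t_9 < t_3 < t_4 < t_7 < t_6 satisfies every listed relation, so no contradiction arises.

consistent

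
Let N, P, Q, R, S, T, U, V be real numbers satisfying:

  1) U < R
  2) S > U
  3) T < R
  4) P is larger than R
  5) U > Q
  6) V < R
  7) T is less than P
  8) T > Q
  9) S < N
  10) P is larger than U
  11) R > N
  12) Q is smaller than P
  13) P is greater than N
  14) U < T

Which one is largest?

V is not greatest since V < R; Q is not greatest since Q < U; U is not greatest since U < S; T is not greatest since T < P; S is not greatest since S < N; N is not greatest since N < P; R is not greatest since R < P.
Only P has nothing above it, so P is the largest.

P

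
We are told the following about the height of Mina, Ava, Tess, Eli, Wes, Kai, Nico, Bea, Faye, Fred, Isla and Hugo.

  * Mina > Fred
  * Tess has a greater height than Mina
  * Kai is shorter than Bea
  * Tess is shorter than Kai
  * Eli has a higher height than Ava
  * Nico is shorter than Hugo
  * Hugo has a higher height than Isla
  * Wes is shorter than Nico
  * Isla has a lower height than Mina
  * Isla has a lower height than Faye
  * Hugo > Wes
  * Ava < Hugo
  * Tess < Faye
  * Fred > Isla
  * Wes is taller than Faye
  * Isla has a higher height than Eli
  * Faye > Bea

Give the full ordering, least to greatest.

Ava < Eli < Isla < Fred < Mina < Tess < Kai < Bea < Faye < Wes < Nico < Hugo

The consecutive links are each given: Ava < Eli; Eli < Isla; Isla < Fred; Fred < Mina; Mina < Tess; Tess < Kai; Kai < Bea; Bea < Faye; Faye < Wes; Wes < Nico; Nico < Hugo.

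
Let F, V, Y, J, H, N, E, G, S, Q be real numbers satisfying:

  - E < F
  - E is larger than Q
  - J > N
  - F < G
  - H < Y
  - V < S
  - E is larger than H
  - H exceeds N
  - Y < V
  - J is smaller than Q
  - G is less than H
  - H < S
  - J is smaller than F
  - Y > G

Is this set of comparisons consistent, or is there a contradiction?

We have H < E stated directly, yet also E < F < G < H by chaining the others — so E < H. Contradiction.

inconsistent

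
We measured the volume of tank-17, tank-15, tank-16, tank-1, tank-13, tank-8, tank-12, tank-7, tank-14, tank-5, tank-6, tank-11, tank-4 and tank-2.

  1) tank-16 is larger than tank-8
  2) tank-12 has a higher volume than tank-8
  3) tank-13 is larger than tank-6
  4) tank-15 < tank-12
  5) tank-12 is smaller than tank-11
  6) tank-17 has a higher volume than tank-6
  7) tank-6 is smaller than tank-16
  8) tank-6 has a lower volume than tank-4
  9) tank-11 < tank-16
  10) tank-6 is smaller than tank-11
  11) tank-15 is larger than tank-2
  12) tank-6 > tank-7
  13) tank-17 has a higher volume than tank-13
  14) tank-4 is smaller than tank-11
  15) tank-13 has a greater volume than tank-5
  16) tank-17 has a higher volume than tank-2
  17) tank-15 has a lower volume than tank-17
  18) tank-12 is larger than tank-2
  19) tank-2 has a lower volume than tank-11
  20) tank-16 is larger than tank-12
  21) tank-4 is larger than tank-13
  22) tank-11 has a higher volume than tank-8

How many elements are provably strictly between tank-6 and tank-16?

The relations place tank-6 below tank-16. An element lies strictly between them when it is forced above tank-6 and also forced below tank-16.
Above tank-6: {tank-13, tank-4, tank-17, tank-11}. Below tank-16: {tank-2, tank-7, tank-15, tank-8, tank-5, tank-13, tank-4, tank-12, tank-11}.
Intersection: {tank-13, tank-4, tank-11} — 3.

3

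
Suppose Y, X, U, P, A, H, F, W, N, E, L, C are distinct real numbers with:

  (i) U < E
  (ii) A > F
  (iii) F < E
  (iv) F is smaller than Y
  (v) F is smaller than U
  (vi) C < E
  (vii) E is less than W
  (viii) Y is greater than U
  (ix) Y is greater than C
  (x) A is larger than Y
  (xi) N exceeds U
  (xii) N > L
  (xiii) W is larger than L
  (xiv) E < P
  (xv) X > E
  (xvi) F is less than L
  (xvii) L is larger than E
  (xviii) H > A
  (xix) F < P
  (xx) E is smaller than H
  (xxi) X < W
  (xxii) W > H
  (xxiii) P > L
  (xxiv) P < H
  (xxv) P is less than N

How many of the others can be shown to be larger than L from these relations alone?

4

From L the given relations immediately reach P, N, W.
From those, H — 4 in total.
Nothing else is reachable above L; 4 in all.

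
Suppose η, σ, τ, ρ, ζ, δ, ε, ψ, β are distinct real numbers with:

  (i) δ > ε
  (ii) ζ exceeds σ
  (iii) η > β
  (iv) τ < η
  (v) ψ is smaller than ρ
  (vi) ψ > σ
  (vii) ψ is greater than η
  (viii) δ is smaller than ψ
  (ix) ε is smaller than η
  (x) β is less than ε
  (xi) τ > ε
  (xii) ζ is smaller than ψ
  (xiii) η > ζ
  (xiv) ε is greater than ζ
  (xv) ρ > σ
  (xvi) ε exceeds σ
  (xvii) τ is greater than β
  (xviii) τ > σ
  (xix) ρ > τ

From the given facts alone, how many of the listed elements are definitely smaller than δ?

The elements the relations force below δ are β, σ, ζ, ε — no chain reaches any other.
That is 4.

4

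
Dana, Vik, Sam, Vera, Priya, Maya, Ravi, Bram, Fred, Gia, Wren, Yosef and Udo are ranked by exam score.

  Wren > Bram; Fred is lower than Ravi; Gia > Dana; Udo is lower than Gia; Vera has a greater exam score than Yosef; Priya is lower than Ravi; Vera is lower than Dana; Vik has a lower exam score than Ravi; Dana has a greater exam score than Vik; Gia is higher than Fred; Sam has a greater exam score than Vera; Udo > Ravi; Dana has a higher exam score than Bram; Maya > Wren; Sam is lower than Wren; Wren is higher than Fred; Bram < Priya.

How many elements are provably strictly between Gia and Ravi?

Chaining upward from Ravi reaches: Udo.
Chaining downward from Gia reaches: Vik, Bram, Fred, Yosef, Priya, Vera, Dana, Udo.
Strictly between Ravi and Gia are those in both lists: Udo — 1 element.

1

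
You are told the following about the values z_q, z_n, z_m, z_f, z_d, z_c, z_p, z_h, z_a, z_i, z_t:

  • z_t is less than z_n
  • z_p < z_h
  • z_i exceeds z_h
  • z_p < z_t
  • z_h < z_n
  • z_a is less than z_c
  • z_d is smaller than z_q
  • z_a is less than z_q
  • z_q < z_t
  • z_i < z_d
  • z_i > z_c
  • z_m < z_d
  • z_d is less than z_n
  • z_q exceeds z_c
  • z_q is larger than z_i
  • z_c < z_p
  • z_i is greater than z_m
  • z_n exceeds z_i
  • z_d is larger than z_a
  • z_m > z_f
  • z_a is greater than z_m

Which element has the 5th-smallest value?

z_p

Chaining the given pairs: z_f < z_m < z_a < z_c < z_p < z_h < z_i < z_d < z_q < z_t < z_n.
Counting 5 from the smallest end gives z_p.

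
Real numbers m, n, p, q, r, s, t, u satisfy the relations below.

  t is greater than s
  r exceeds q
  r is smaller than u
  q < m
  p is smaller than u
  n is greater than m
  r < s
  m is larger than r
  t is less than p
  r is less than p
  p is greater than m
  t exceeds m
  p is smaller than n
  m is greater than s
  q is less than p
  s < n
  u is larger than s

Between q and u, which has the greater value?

Link the given pairs in sequence: q < r; r < s; s < m; m < t; t < p; p < u.
Together: q < r < s < m < t < p < u.
So q < u; u is the larger of the two.

u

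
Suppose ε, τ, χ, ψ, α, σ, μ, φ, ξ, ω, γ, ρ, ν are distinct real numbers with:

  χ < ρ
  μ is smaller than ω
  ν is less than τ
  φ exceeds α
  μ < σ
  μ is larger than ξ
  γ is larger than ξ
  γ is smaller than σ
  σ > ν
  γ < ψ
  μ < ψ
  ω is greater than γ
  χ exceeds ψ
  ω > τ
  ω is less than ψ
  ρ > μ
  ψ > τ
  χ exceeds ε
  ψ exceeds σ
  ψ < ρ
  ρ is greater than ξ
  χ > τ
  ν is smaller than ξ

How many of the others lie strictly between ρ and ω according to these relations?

Chaining upward from ω reaches: ψ, χ.
Chaining downward from ρ reaches: ν, τ, ξ, γ, μ, σ, ψ, ε, χ.
Strictly between ω and ρ are those in both lists: ψ, χ — 2 elements.

2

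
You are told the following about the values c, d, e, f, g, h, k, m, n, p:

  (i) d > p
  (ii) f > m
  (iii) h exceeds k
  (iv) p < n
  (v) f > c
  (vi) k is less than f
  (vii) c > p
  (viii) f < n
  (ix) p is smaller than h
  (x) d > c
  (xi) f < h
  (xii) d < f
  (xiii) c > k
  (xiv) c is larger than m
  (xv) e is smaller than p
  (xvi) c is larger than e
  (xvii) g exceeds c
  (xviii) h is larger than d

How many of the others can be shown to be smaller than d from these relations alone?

Directly below d: p, c.
One step further: m, e, k (5 so far).
Nothing else is reachable below d; 5 in all.

5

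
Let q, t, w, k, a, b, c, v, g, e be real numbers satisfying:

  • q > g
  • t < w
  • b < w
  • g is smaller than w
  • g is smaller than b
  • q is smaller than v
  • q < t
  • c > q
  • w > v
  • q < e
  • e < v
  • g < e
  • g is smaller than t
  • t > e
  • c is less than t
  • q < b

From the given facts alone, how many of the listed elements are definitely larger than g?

7

The elements the relations force above g are q, c, e, t, v, b, w — no chain reaches any other.
That is 7.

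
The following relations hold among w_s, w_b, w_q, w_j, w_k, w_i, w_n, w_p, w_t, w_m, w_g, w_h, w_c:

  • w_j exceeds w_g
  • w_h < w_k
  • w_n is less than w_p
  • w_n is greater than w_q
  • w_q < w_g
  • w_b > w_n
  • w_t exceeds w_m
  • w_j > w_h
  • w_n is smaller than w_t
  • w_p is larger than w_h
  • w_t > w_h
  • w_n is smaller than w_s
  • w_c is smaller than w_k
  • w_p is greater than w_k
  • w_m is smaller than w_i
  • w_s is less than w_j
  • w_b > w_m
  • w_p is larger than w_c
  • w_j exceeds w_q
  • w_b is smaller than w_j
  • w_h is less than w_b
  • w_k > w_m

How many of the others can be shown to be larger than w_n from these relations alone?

5

The elements the relations force above w_n are w_p, w_t, w_b, w_s, w_j — no chain reaches any other.
That is 5.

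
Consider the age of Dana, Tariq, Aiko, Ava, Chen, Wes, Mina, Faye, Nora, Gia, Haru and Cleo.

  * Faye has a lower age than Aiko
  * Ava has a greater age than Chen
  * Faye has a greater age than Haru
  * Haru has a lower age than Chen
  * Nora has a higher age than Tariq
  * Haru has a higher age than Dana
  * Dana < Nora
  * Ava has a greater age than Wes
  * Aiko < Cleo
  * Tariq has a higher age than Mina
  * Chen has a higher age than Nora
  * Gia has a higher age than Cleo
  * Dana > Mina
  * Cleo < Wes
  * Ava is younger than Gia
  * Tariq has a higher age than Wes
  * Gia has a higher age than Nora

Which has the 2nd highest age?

The consecutive relations fix a unique order: Mina < Dana < Haru < Faye < Aiko < Cleo < Wes < Tariq < Nora < Chen < Ava < Gia.
Counting 2 from the largest end gives Ava.

Ava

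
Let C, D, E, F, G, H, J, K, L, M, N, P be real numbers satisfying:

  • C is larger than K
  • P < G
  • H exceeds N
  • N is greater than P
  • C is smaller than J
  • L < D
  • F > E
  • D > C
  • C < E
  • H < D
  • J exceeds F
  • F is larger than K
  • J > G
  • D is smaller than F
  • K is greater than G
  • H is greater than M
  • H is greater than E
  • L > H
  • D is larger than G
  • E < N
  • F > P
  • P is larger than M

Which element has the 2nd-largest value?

F

Piecing the relations together gives one ordering: M < P < G < K < C < E < N < H < L < D < F < J.
The 2nd largest is F.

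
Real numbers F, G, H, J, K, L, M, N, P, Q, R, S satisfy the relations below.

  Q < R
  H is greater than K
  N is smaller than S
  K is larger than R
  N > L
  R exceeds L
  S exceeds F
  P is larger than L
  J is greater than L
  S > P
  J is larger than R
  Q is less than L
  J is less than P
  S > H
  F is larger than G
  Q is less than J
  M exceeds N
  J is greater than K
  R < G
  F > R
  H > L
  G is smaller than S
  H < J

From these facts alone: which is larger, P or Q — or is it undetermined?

Following the relations from Q: Q < L < R < K < H < J < P.
So P is larger.

P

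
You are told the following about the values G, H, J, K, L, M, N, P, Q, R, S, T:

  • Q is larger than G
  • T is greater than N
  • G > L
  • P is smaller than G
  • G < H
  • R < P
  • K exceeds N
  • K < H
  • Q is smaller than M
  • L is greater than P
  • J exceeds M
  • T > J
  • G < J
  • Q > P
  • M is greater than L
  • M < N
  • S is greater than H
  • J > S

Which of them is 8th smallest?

Chaining the given pairs: R < P < L < G < Q < M < N < K < H < S < J < T.
Counting 8 from the smallest end gives K.

K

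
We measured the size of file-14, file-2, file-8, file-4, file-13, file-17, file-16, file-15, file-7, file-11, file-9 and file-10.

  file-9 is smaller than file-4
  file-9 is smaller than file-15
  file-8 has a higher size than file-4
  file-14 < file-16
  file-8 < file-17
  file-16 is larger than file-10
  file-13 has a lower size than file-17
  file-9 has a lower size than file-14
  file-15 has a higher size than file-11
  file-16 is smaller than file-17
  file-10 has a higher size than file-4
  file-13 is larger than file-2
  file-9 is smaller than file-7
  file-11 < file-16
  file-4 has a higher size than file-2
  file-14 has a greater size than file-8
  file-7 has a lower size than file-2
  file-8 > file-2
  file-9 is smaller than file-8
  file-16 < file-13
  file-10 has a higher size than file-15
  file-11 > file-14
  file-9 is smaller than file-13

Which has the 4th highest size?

file-10

Piecing the relations together gives one ordering: file-9 < file-7 < file-2 < file-4 < file-8 < file-14 < file-11 < file-15 < file-10 < file-16 < file-13 < file-17.
Counting 4 from the largest end gives file-10.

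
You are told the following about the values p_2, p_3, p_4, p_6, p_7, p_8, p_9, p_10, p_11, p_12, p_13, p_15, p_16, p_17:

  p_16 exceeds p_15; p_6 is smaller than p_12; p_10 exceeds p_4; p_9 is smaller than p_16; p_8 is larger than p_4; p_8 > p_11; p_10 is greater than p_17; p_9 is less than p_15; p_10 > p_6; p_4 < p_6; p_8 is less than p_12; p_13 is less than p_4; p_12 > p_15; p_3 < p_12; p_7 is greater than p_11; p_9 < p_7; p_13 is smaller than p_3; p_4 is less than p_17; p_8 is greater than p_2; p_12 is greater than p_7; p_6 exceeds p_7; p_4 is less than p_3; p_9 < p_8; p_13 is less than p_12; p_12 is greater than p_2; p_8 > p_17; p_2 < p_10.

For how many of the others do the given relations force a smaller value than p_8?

6

The elements the relations force below p_8 are p_13, p_11, p_9, p_4, p_17, p_2 — no chain reaches any other.
That is 6.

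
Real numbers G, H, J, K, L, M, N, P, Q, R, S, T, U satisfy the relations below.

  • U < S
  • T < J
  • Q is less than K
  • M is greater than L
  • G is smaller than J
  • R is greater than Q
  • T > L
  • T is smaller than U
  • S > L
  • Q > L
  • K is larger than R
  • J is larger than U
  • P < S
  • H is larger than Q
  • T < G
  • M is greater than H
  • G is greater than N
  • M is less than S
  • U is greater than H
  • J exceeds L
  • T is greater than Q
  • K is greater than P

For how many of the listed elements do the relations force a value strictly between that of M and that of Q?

1

Chaining upward from Q reaches: R, H, T, G, U, J, S, K.
Chaining downward from M reaches: L, H.
Strictly between Q and M are those in both lists: H — 1 element.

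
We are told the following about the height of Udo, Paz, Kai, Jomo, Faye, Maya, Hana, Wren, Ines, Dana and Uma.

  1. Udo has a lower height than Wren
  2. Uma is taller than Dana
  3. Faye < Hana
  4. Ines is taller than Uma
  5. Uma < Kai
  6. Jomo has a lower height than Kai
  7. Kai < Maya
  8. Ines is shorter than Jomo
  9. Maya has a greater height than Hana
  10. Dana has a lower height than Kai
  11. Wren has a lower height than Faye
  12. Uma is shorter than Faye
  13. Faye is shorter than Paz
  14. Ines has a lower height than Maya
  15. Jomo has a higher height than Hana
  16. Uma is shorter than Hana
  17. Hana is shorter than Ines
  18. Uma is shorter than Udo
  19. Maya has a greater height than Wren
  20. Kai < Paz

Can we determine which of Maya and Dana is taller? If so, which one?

Maya

Chaining the given relations: Dana < Uma < Udo < Wren < Faye < Hana < Ines < Jomo < Kai < Maya.
So Maya is taller.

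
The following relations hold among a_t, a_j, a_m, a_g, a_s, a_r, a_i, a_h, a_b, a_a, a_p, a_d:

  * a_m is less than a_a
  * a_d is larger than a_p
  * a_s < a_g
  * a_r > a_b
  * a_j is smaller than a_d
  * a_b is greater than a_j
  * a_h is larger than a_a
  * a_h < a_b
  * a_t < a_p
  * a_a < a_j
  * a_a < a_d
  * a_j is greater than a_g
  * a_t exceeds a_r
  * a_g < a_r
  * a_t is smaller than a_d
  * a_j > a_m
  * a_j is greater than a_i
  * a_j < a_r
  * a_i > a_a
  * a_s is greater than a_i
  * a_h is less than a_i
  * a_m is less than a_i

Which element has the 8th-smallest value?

The consecutive relations fix a unique order: a_m < a_a < a_h < a_i < a_s < a_g < a_j < a_b < a_r < a_t < a_p < a_d.
Counting 8 from the smallest end gives a_b.

a_b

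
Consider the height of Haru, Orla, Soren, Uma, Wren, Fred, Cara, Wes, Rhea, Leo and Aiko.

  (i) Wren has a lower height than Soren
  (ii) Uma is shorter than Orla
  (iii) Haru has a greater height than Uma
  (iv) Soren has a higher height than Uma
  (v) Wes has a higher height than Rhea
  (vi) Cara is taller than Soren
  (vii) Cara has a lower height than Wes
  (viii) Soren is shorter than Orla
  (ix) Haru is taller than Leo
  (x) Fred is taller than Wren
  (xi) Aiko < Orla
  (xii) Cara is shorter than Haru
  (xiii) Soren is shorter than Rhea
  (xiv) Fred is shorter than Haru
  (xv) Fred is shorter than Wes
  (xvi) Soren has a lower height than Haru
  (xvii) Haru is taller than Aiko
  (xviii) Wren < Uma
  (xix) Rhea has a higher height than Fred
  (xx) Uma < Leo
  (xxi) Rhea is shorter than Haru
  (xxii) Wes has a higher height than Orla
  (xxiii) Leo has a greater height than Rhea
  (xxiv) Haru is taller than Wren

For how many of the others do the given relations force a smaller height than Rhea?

From Rhea the given relations immediately reach Soren, Fred.
From those, Wren, Uma — 4 in total.
No other element is forced below Rhea by the given relations, so the count is 4.

4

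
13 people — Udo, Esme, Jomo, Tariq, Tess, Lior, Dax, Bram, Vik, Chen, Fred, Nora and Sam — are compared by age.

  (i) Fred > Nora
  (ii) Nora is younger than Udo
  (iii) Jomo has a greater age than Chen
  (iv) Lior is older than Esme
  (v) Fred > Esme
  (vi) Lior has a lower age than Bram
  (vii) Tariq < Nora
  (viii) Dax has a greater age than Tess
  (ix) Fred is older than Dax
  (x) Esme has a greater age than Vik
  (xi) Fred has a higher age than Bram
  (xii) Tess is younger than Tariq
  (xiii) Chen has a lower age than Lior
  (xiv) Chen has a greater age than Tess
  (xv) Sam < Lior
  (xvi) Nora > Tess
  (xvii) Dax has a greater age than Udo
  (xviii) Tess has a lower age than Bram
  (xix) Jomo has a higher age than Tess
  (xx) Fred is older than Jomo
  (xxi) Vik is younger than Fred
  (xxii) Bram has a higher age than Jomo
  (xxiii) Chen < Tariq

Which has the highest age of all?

Fred

Tess is not greatest since Tess < Bram; Chen is not greatest since Chen < Jomo; Vik is not greatest since Vik < Esme; Jomo is not greatest since Jomo < Fred; Tariq is not greatest since Tariq < Nora; Esme is not greatest since Esme < Lior; Sam is not greatest since Sam < Lior; Nora is not greatest since Nora < Fred; Udo is not greatest since Udo < Dax; Dax is not greatest since Dax < Fred; Lior is not greatest since Lior < Bram; Bram is not greatest since Bram < Fred.
Only Fred has nothing above it, so Fred is the highest age.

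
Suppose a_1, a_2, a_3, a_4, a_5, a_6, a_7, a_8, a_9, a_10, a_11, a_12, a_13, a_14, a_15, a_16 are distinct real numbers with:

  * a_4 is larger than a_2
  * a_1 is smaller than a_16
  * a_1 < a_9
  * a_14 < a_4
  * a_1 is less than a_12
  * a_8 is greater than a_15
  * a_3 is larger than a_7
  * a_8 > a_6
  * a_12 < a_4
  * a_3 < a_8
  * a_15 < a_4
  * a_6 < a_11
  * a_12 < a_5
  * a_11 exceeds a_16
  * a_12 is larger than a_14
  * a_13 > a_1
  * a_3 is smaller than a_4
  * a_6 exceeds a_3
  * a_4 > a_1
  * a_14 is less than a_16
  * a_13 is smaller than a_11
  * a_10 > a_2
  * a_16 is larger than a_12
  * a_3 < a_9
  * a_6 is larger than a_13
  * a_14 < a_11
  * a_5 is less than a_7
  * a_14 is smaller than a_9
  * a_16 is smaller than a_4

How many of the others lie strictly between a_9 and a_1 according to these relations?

The relations place a_1 below a_9. An element lies strictly between them when it is forced above a_1 and also forced below a_9.
Above a_1: {a_13, a_12, a_5, a_7, a_16, a_3, a_4, a_6, a_11, a_8}. Below a_9: {a_14, a_12, a_5, a_7, a_3}.
Intersection: {a_12, a_5, a_7, a_3} — 4.

4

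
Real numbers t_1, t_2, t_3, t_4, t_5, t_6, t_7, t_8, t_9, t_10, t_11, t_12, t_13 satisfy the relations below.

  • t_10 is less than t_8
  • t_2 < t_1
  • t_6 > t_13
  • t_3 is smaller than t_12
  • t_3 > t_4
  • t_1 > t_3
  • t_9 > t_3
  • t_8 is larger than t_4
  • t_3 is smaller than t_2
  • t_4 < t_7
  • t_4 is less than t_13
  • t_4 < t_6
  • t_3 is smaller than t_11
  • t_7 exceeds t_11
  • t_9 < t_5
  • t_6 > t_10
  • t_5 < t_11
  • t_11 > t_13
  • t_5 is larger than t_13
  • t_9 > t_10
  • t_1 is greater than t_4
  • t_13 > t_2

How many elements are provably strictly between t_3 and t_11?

The relations place t_3 below t_11. An element lies strictly between them when it is forced above t_3 and also forced below t_11.
Above t_3: {t_2, t_9, t_13, t_1, t_12, t_5, t_6, t_7}. Below t_11: {t_4, t_10, t_2, t_9, t_13, t_5}.
Intersection: {t_2, t_9, t_13, t_5} — 4.

4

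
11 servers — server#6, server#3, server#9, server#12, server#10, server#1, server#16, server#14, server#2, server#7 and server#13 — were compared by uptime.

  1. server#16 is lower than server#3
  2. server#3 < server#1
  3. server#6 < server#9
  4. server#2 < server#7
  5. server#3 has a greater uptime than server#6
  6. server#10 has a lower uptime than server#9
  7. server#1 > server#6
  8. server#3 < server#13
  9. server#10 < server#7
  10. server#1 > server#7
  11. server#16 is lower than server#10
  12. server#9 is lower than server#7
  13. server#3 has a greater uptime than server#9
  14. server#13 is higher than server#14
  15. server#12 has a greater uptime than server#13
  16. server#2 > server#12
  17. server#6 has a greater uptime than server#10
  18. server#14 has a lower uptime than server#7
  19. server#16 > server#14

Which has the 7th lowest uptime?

Piecing the relations together gives one ordering: server#14 < server#16 < server#10 < server#6 < server#9 < server#3 < server#13 < server#12 < server#2 < server#7 < server#1.
The 7th smallest is server#13.

server#13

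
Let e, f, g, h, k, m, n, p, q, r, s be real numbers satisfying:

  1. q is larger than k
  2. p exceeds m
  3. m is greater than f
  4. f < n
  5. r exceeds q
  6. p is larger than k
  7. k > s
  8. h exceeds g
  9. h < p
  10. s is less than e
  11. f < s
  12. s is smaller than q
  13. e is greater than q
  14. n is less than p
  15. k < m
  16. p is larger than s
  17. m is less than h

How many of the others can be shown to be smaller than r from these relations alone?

4

From r the given relations immediately reach q.
From those, s, k — 3 in total.
From those, f — 4 in total.
No other element is forced below r by the given relations, so the count is 4.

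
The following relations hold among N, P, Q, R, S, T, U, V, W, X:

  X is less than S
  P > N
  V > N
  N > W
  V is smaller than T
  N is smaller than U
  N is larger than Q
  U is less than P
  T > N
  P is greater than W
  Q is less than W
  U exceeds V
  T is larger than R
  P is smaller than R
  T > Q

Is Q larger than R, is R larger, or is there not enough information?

Q < W and W < N give Q < N.
Then N < V extends the chain to V.
Then V < U extends the chain to U.
With U < P: Q < W < N < V < U < P.
Then P < R extends the chain to R.
So R is larger.

R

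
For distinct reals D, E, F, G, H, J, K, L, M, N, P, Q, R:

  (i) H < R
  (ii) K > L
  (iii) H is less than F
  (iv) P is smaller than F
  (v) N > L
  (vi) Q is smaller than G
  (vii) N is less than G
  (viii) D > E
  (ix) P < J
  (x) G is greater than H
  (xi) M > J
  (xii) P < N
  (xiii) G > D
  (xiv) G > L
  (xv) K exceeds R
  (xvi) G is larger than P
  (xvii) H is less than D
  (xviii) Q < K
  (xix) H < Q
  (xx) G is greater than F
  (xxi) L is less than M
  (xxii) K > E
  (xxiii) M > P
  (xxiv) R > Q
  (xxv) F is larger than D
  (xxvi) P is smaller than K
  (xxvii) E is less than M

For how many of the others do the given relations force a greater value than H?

6

The elements the relations force above H are Q, R, K, D, F, G — no chain reaches any other.
That is 6.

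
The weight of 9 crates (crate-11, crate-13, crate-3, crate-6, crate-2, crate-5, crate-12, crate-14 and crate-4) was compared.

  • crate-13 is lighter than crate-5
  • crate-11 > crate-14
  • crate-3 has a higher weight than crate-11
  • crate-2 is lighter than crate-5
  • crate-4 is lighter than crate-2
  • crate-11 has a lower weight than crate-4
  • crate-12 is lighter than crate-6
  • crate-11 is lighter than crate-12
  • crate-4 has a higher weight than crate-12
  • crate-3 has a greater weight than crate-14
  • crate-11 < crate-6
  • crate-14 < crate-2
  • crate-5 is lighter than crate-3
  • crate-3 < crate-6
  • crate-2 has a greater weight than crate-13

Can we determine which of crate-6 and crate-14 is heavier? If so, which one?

crate-6

Chaining the given relations: crate-14 < crate-11 < crate-12 < crate-4 < crate-2 < crate-5 < crate-3 < crate-6.
So crate-6 is heavier.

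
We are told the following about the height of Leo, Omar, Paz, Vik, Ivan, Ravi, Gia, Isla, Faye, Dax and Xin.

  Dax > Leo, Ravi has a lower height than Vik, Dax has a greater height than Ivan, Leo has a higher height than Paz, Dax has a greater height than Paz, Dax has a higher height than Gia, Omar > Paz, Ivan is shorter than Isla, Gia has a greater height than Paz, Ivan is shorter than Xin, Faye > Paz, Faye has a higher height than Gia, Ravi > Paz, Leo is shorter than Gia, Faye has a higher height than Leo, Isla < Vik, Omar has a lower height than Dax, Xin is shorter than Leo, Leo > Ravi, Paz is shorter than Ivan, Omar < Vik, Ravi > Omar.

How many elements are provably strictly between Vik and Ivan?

Chaining upward from Ivan reaches: Isla, Xin, Leo, Gia, Faye, Dax.
Chaining downward from Vik reaches: Paz, Omar, Ravi, Isla.
Strictly between Ivan and Vik are those in both lists: Isla — 1 element.

1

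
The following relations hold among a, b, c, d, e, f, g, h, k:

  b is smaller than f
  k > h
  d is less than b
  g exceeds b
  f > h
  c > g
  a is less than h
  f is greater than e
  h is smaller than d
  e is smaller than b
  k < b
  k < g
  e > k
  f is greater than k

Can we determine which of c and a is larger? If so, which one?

c

Chaining the given relations: a < h < k < e < b < g < c.
So c is larger.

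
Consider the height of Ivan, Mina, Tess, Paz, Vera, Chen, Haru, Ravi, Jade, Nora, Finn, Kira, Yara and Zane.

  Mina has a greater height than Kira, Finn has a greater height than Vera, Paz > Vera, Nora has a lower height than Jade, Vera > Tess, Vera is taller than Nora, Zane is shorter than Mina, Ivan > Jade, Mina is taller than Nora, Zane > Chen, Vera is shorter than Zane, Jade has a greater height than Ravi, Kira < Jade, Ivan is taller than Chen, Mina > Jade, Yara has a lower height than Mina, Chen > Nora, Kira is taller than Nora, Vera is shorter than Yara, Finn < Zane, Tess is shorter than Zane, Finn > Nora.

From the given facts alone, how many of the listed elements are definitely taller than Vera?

From Vera the given relations immediately reach Yara, Finn, Paz, Zane.
From those, Mina — 5 in total.
Nothing else is reachable above Vera; 5 in all.

5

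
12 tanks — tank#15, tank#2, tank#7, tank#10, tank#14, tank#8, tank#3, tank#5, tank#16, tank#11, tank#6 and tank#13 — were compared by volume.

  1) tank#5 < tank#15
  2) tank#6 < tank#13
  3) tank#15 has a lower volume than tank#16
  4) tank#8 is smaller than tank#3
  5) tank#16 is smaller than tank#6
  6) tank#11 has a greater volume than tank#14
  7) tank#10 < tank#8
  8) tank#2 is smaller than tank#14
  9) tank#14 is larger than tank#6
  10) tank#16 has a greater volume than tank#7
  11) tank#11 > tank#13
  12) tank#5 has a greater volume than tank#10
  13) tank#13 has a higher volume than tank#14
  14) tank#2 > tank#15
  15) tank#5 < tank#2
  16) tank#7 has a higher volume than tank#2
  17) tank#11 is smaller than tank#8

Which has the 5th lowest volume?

tank#7

Piecing the relations together gives one ordering: tank#10 < tank#5 < tank#15 < tank#2 < tank#7 < tank#16 < tank#6 < tank#14 < tank#13 < tank#11 < tank#8 < tank#3.
The 5th smallest is tank#7.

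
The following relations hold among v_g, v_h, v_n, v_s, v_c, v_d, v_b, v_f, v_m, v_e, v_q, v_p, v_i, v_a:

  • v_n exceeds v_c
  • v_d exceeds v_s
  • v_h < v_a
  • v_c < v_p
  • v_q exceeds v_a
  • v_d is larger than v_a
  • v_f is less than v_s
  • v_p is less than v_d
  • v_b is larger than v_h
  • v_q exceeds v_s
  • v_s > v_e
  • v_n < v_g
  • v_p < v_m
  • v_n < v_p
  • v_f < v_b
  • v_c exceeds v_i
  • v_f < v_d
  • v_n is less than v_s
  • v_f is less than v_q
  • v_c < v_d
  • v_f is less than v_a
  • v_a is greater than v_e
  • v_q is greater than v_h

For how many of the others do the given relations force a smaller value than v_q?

From v_q the given relations immediately reach v_h, v_f, v_a, v_s.
From those, v_n, v_e — 6 in total.
From those, v_c — 7 in total.
From those, v_i — 8 in total.
No other element is forced below v_q by the given relations, so the count is 8.

8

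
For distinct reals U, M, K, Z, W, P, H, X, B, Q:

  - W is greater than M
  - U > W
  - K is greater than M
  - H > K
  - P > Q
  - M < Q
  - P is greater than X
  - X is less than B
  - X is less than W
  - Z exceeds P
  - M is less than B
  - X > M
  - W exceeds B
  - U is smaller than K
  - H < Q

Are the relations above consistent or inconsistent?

consistent

Every relation is compatible with M < X < B < W < U < K < H < Q < P < Z; the set is consistent.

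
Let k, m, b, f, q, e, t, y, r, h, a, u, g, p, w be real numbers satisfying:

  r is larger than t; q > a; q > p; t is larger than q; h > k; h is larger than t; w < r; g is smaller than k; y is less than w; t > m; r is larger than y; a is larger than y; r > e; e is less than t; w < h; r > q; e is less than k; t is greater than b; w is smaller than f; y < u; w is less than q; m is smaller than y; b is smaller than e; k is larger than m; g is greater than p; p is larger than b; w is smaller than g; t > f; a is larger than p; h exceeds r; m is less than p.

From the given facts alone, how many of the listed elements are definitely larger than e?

The elements the relations force above e are t, r, k, h — no chain reaches any other.
That is 4.

4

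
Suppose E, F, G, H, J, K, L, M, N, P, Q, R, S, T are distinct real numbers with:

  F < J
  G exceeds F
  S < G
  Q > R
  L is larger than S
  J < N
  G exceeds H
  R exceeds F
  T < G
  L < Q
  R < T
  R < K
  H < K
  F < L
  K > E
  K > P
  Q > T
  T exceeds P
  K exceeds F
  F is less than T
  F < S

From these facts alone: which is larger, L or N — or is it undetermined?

undetermined

Following every chain through L: above L we get Q; below L we get F, S.
N is not reached, and no chain runs the other way from N to L.
So the given relations leave the order of L and N undetermined.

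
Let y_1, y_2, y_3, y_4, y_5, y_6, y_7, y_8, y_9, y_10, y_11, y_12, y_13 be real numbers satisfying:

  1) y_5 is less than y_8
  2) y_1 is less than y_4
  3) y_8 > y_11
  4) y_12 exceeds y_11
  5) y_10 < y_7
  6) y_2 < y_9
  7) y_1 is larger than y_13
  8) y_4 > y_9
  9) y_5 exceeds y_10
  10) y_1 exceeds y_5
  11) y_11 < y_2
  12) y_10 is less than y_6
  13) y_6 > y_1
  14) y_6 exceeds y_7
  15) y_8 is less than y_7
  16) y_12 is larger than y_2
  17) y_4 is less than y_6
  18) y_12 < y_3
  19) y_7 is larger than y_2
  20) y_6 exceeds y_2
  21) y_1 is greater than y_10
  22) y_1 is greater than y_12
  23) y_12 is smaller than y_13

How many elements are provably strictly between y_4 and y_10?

The relations place y_10 below y_4. An element lies strictly between them when it is forced above y_10 and also forced below y_4.
Above y_10: {y_5, y_8, y_1, y_7, y_6}. Below y_4: {y_11, y_2, y_9, y_12, y_5, y_13, y_1}.
Intersection: {y_5, y_1} — 2.

2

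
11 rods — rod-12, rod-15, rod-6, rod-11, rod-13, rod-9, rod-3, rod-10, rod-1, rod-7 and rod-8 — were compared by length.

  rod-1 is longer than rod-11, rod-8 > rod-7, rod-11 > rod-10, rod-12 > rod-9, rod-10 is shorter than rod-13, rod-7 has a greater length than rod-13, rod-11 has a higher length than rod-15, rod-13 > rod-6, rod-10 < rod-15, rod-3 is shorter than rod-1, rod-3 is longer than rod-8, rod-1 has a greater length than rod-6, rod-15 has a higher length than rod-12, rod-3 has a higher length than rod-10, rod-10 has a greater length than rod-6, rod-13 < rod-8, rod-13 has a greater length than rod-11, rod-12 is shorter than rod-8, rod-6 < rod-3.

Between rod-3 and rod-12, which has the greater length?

rod-3

The relevant relations are rod-12 < rod-15; rod-15 < rod-11; rod-11 < rod-13; rod-13 < rod-7; rod-7 < rod-8; rod-8 < rod-3.
Together: rod-12 < rod-15 < rod-11 < rod-13 < rod-7 < rod-8 < rod-3.
So rod-12 < rod-3; rod-3 is the longer of the two.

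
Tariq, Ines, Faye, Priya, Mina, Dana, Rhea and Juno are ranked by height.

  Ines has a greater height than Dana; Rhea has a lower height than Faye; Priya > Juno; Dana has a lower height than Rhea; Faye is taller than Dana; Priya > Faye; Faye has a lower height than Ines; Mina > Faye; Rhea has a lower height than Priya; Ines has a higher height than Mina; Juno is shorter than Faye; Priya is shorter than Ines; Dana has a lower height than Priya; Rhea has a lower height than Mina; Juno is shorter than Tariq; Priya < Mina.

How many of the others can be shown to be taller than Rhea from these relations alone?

Directly above Rhea: Faye, Priya, Mina.
One step further: Ines (4 so far).
No other element is forced above Rhea by the given relations, so the count is 4.

4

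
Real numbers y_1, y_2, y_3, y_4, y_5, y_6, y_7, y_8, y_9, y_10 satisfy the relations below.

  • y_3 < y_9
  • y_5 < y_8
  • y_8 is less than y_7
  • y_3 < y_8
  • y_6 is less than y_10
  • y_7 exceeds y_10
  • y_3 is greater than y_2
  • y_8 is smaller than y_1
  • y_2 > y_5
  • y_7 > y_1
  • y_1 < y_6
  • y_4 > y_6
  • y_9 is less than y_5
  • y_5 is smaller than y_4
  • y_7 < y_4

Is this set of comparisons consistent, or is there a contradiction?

inconsistent

We have y_3 < y_9 stated directly, yet also y_9 < y_5 < y_2 < y_3 by chaining the others — so y_9 < y_3. Contradiction.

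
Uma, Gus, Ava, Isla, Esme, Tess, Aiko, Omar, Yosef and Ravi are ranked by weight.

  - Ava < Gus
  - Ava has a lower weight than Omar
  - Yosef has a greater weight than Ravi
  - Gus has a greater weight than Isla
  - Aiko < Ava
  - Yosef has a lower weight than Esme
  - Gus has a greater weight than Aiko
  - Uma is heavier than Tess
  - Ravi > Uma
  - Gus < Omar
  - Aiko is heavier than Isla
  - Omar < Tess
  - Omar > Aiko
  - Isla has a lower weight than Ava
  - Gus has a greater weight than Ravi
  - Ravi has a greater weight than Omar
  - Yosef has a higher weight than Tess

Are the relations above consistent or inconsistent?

Chaining the given relations yields Gus < Omar < Tess < Uma < Ravi, so Gus < Ravi. But one relation states Ravi < Gus. These cannot both hold.

inconsistent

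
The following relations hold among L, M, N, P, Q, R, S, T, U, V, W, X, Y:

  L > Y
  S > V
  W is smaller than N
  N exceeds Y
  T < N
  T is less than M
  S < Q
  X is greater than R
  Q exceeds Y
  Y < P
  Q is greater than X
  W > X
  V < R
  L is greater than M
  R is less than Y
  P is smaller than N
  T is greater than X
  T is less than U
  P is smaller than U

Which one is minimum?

V

Chaining upward from V: directly above it, R, S; then X, Y, Q; then W, T, P, N, L; then M, U.
That covers every other element, and nothing is given below V, so V is the minimum.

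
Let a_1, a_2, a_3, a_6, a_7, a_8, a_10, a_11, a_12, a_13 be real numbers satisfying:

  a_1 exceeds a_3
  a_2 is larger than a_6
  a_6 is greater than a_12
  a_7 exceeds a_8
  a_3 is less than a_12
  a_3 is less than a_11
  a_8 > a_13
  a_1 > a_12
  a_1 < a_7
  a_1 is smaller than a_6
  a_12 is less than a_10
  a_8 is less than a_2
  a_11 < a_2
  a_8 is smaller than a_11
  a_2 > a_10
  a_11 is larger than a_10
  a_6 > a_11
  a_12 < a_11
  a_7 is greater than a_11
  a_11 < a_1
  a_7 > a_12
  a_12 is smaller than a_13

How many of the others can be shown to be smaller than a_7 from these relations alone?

7

Directly below a_7: a_12, a_8, a_11, a_1.
One step further: a_3, a_13, a_10 (7 so far).
Nothing else is reachable below a_7; 7 in all.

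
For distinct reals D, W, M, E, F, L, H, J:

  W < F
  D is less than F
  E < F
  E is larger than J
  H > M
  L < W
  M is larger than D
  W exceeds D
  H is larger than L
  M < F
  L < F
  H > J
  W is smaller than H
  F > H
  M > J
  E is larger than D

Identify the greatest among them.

F

D is not greatest since D < F; J is not greatest since J < E; E is not greatest since E < F; M is not greatest since M < F; L is not greatest since L < H; W is not greatest since W < F; H is not greatest since H < F.
Only F has nothing above it, so F is the greatest.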